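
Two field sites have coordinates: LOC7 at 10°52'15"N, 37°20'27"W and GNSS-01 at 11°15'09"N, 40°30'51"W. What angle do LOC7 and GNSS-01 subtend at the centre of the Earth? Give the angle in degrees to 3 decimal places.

LOC7: φ = +10.87083°, λ = -37.34083°
GNSS-01: φ = +11.25250°, λ = -40.51417°
Δφ = 0.3817°,  Δλ = -3.1733°
a = sin²(Δφ/2) + cos φ₁ cos φ₂ sin²(Δλ/2) = 0.000750
c = 2·arcsin(√a) = 0.054762 rad = 3.1377°

3.138°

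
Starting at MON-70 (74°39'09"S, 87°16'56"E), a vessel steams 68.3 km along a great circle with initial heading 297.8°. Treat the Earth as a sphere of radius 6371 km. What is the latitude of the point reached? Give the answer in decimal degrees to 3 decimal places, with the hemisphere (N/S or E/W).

MON-70: φ = -74.65250°, λ = +87.28222°
δ = d/R = 68.3/6371 = 0.010720 rad
φ₂ = arcsin(sin φ₁ cos δ + cos φ₁ sin δ cos θ)
   = arcsin(-0.96434·0.99994 + 0.26467·0.01072·0.46639) = -74.35682°
λ₂ = λ₁ + atan2(sin θ sin δ cos φ₁, cos δ − sin φ₁ sin φ₂) = 85.26682°

74.357°S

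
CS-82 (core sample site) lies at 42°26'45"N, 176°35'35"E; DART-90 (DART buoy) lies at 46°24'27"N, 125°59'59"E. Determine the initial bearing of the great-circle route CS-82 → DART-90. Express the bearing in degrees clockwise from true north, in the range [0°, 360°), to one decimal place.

294.2°

CS-82: φ = +42.44583°, λ = +176.59306°
DART-90: φ = +46.40750°, λ = +125.99972°
Δλ = -50.5933°
y = sin Δλ · cos φ₂ = -0.532768
x = cos φ₁ sin φ₂ − sin φ₁ cos φ₂ cos Δλ = 0.239027
θ = atan2(y, x) = -65.8365° → 294.1635° (mod 360°)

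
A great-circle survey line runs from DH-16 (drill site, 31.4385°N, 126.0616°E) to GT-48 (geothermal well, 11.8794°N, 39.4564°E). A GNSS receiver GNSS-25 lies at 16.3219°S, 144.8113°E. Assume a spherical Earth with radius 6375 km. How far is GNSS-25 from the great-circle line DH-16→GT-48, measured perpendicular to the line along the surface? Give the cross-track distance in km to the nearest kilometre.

δ₁₃ = central angle DH-16→GNSS-25 = 0.890814 rad  (haversine)
θ₁₃ = bearing DH-16→GNSS-25 = 156.627°,  θ₁₂ = bearing DH-16→GT-48 = 278.466°
dₓₜ = R·arcsin(sin δ₁₃ · sin(θ₁₃ − θ₁₂)) = 6375·arcsin(0.77758·sin(-121.840°)) = -4600.144 km
|dₓₜ| = 4600.144 km

4600 km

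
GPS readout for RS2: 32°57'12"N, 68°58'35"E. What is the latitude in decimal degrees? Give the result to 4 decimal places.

32.9533°N

32° + 57′/60 + 12″/3600 = 32 + 0.95000 + 0.00333 = 32.9533°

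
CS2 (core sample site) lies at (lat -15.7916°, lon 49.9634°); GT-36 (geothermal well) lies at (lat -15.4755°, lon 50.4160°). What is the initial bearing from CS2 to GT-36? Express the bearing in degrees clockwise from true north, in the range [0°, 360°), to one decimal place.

54.1°

Δλ = 0.4526°
y = sin Δλ · cos φ₂ = 0.007613
x = cos φ₁ sin φ₂ − sin φ₁ cos φ₂ cos Δλ = 0.005509
θ = atan2(y, x) = 54.1101° → 54.1101° (mod 360°)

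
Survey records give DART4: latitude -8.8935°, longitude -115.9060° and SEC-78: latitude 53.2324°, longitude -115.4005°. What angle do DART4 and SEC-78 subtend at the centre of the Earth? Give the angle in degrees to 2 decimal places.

Δφ = 62.1259°,  Δλ = 0.5055°
a = sin²(Δφ/2) + cos φ₁ cos φ₂ sin²(Δλ/2) = 0.266246
c = 2·arcsin(√a) = 1.084328 rad = 62.1274°

62.13°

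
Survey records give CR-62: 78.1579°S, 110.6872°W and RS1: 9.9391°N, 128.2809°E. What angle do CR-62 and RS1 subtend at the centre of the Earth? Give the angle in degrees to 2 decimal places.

Δφ = 88.0970°,  Δλ = -121.0319°
a = sin²(Δφ/2) + cos φ₁ cos φ₂ sin²(Δλ/2) = 0.636566
c = 2·arcsin(√a) = 1.847443 rad = 105.8507°

105.85°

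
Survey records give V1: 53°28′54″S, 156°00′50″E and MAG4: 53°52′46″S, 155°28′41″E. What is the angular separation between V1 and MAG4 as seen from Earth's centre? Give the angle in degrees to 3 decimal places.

0.509°

V1: φ = -53.48167°, λ = +156.01389°
MAG4: φ = -53.87944°, λ = +155.47806°
Δφ = -0.3978°,  Δλ = -0.5358°
a = sin²(Δφ/2) + cos φ₁ cos φ₂ sin²(Δλ/2) = 0.000020
c = 2·arcsin(√a) = 0.008881 rad = 0.5089°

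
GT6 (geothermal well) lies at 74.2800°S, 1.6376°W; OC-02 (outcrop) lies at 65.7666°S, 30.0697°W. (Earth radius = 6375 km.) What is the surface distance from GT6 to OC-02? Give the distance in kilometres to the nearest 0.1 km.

Δφ = 8.5134°,  Δλ = -28.4321°
a = sin²(Δφ/2) + cos φ₁ cos φ₂ sin²(Δλ/2) = 0.012216
c = 2·arcsin(√a) = 0.221506 rad = 12.6914°
d = R·c = 6375 × 0.221506 = 1412.1 km

1412.1 km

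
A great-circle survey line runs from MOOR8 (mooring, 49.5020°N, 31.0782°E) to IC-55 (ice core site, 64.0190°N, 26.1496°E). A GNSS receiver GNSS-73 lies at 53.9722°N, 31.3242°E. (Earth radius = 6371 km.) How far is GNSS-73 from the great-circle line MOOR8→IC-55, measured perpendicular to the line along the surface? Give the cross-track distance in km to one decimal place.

δ₁₃ = central angle MOOR8→GNSS-73 = 0.078065 rad  (haversine)
θ₁₃ = bearing MOOR8→GNSS-73 = 1.856°,  θ₁₂ = bearing MOOR8→IC-55 = 351.502°
dₓₜ = R·arcsin(sin δ₁₃ · sin(θ₁₃ − θ₁₂)) = 6371·arcsin(0.07799·sin(-349.647°)) = 89.297 km
|dₓₜ| = 89.297 km

89.3 km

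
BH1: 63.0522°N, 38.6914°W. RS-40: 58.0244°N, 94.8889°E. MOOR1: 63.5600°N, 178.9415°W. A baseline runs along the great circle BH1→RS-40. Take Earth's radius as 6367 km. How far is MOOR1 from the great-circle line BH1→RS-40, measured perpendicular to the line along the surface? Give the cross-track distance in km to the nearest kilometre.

4006 km

δ₁₃ = central angle BH1→MOOR1 = 0.872336 rad  (haversine)
θ₁₃ = bearing BH1→MOOR1 = 338.175°,  θ₁₂ = bearing BH1→RS-40 = 28.388°
dₓₜ = R·arcsin(sin δ₁₃ · sin(θ₁₃ − θ₁₂)) = 6367·arcsin(0.76583·sin(309.787°)) = -4006.032 km
|dₓₜ| = 4006.032 km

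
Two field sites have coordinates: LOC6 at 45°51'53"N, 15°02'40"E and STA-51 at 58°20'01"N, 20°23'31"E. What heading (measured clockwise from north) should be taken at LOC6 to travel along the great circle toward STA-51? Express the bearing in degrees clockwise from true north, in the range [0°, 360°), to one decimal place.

12.7°

LOC6: φ = +45.86472°, λ = +15.04444°
STA-51: φ = +58.33361°, λ = +20.39194°
Δλ = 5.3475°
y = sin Δλ · cos φ₂ = 0.048925
x = cos φ₁ sin φ₂ − sin φ₁ cos φ₂ cos Δλ = 0.217549
θ = atan2(y, x) = 12.6746° → 12.6746° (mod 360°)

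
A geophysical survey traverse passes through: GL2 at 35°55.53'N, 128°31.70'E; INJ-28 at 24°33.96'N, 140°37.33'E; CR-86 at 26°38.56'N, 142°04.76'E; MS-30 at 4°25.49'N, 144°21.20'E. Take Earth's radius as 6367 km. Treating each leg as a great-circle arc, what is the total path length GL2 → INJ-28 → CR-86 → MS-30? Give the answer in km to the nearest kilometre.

GL2: φ = +35.92550°, λ = +128.52833°
INJ-28: φ = +24.56600°, λ = +140.62217°
CR-86: φ = +26.64267°, λ = +142.07933°
MS-30: φ = +4.42483°, λ = +144.35333°
GL2→INJ-28: c = 0.268895 rad, d = 1712.06 km
INJ-28→CR-86: c = 0.042890 rad, d = 273.08 km
CR-86→MS-30: c = 0.389626 rad, d = 2480.75 km
Total = 1712.06 + 273.08 + 2480.75 = 4465.89 km

4466 km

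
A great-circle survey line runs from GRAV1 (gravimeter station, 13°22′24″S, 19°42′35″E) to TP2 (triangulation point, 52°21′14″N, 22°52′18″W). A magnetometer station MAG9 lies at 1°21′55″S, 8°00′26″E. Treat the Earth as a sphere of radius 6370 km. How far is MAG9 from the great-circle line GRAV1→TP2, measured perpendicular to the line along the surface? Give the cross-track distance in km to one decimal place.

GRAV1: φ = -13.37333°, λ = +19.70972°
TP2: φ = +52.35389°, λ = -22.87167°
MAG9: φ = -1.36528°, λ = +8.00722°
δ₁₃ = central angle GRAV1→MAG9 = 0.291194 rad  (haversine)
θ₁₃ = bearing GRAV1→MAG9 = 315.066°,  θ₁₂ = bearing GRAV1→TP2 = 334.701°
dₓₜ = R·arcsin(sin δ₁₃ · sin(θ₁₃ − θ₁₂)) = 6370·arcsin(0.28710·sin(-19.635°)) = -615.482 km
|dₓₜ| = 615.482 km

615.5 km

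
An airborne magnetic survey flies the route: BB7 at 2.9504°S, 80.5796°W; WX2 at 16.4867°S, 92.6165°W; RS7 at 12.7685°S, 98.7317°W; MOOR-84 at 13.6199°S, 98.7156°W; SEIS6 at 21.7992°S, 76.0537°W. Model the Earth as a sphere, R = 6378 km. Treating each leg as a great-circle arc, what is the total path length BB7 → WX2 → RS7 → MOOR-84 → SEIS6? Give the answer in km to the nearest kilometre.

5440 km

BB7→WX2: c = 0.313801 rad, d = 2001.42 km
WX2→RS7: c = 0.121947 rad, d = 777.78 km
RS7→MOOR-84: c = 0.014862 rad, d = 94.79 km
MOOR-84→SEIS6: c = 0.402310 rad, d = 2565.93 km
Total = 2001.42 + 777.78 + 94.79 + 2565.93 = 5439.93 km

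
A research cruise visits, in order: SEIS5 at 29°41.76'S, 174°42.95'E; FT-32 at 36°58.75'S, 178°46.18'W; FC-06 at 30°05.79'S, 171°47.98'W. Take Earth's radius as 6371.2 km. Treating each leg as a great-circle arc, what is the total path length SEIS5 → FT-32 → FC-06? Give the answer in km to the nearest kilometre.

2011 km

SEIS5: φ = -29.69600°, λ = +174.71583°
FT-32: φ = -36.97917°, λ = -178.76967°
FC-06: φ = -30.09650°, λ = -171.79967°
SEIS5→FT-32: c = 0.158589 rad, d = 1010.40 km
FT-32→FC-06: c = 0.157095 rad, d = 1000.89 km
Total = 1010.40 + 1000.89 = 2011.29 km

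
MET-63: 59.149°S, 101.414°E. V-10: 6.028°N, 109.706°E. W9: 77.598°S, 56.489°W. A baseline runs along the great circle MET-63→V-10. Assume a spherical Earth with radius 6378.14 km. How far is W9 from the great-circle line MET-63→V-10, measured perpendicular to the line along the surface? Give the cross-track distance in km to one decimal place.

166.3 km

δ₁₃ = central angle MET-63→W9 = 0.743026 rad  (haversine)
θ₁₃ = bearing MET-63→W9 = 186.859°,  θ₁₂ = bearing MET-63→V-10 = 9.067°
dₓₜ = R·arcsin(sin δ₁₃ · sin(θ₁₃ − θ₁₂)) = 6378.14·arcsin(0.67652·sin(177.791°)) = 166.309 km
|dₓₜ| = 166.309 km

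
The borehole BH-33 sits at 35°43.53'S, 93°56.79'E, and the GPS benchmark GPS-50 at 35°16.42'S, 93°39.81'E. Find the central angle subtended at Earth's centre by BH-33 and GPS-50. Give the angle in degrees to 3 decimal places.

BH-33: φ = -35.72550°, λ = +93.94650°
GPS-50: φ = -35.27367°, λ = +93.66350°
Δφ = 0.4518°,  Δλ = -0.2830°
a = sin²(Δφ/2) + cos φ₁ cos φ₂ sin²(Δλ/2) = 0.000020
c = 2·arcsin(√a) = 0.008852 rad = 0.5072°

0.507°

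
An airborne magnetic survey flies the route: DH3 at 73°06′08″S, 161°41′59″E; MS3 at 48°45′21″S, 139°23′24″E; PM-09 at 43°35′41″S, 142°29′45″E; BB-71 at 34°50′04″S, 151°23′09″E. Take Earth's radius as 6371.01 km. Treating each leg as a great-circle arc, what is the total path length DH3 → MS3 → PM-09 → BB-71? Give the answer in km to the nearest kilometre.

4780 km

DH3: φ = -73.10222°, λ = +161.69972°
MS3: φ = -48.75583°, λ = +139.39000°
PM-09: φ = -43.59472°, λ = +142.49583°
BB-71: φ = -34.83444°, λ = +151.38583°
DH3→MS3: c = 0.458481 rad, d = 2920.99 km
MS3→PM-09: c = 0.097564 rad, d = 621.58 km
PM-09→BB-71: c = 0.194249 rad, d = 1237.56 km
Total = 2920.99 + 621.58 + 1237.56 = 4780.14 km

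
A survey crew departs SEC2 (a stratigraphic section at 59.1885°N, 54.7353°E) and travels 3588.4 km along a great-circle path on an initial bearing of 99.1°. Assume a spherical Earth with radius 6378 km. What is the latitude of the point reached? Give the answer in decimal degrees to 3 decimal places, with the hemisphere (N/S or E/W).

δ = d/R = 3588.4/6378 = 0.562622 rad
φ₂ = arcsin(sin φ₁ cos δ + cos φ₁ sin δ cos θ)
   = arcsin(0.85886·0.84586 + 0.51222·0.53341·-0.15816) = 43.09899°
λ₂ = λ₁ + atan2(sin θ sin δ cos φ₁, cos δ − sin φ₁ sin φ₂) = 100.89916°

43.099°N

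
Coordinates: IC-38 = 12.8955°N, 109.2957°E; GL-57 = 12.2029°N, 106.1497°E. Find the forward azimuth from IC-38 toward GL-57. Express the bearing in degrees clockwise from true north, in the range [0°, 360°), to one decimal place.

Δλ = -3.1460°
y = sin Δλ · cos φ₂ = -0.053640
x = cos φ₁ sin φ₂ − sin φ₁ cos φ₂ cos Δλ = -0.011759
θ = atan2(y, x) = -102.3648° → 257.6352° (mod 360°)

257.6°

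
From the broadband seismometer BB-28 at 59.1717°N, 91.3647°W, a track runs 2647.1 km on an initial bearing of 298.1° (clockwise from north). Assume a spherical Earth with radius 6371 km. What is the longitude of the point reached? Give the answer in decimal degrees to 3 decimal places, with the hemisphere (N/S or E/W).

δ = d/R = 2647.1/6371 = 0.415492 rad
φ₂ = arcsin(sin φ₁ cos δ + cos φ₁ sin δ cos θ)
   = arcsin(0.85871·0.91492 + 0.51247·0.40364·0.47101) = 62.01569°
λ₂ = λ₁ + atan2(sin θ sin δ cos φ₁, cos δ − sin φ₁ sin φ₂) = -140.72515°

140.725°W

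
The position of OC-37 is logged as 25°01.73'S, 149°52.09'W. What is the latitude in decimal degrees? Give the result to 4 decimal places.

25.0288°S

25° + 1.73′/60 = 25 + 0.02883 = 25.0288°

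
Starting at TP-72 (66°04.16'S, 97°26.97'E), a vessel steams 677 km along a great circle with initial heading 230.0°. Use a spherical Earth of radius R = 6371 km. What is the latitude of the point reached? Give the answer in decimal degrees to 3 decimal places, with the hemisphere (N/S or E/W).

TP-72: φ = -66.06933°, λ = +97.44950°
δ = d/R = 677/6371 = 0.106263 rad
φ₂ = arcsin(sin φ₁ cos δ + cos φ₁ sin δ cos θ)
   = arcsin(-0.91404·0.99436 + 0.40563·0.10606·-0.64279) = -69.47765°
λ₂ = λ₁ + atan2(sin θ sin δ cos φ₁, cos δ − sin φ₁ sin φ₂) = 84.04876°

69.478°S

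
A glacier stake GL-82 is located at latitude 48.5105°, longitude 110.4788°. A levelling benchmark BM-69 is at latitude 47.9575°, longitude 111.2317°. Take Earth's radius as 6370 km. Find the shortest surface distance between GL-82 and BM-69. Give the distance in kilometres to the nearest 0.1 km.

Δφ = -0.5530°,  Δλ = 0.7529°
a = sin²(Δφ/2) + cos φ₁ cos φ₂ sin²(Δλ/2) = 0.000042
c = 2·arcsin(√a) = 0.013029 rad = 0.7465°
d = R·c = 6370 × 0.013029 = 83.0 km

83.0 km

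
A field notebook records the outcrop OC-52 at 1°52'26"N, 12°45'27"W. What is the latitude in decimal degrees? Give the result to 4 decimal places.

1.8739°N

1° + 52′/60 + 26″/3600 = 1 + 0.86667 + 0.00722 = 1.8739°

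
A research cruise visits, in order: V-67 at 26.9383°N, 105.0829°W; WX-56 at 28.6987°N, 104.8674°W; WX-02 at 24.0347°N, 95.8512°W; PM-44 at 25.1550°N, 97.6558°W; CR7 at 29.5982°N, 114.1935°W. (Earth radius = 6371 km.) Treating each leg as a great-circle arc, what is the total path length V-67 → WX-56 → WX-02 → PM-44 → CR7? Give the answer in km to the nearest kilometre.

3159 km

V-67→WX-56: c = 0.030904 rad, d = 196.89 km
WX-56→WX-02: c = 0.162720 rad, d = 1036.69 km
WX-02→PM-44: c = 0.034676 rad, d = 220.92 km
PM-44→CR7: c = 0.267493 rad, d = 1704.20 km
Total = 196.89 + 1036.69 + 220.92 + 1704.20 = 3158.70 km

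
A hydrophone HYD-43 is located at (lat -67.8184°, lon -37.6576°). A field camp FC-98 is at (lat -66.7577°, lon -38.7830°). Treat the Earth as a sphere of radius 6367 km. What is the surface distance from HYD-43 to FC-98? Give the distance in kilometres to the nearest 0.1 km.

Δφ = 1.0607°,  Δλ = -1.1254°
a = sin²(Δφ/2) + cos φ₁ cos φ₂ sin²(Δλ/2) = 0.000100
c = 2·arcsin(√a) = 0.020005 rad = 1.1462°
d = R·c = 6367 × 0.020005 = 127.4 km

127.4 km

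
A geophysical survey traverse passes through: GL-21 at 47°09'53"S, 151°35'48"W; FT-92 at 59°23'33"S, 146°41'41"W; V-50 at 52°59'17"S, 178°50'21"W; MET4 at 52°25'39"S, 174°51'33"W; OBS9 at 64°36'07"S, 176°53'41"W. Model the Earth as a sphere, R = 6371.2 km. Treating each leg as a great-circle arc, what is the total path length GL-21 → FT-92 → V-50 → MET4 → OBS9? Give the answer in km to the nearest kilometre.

5119 km

GL-21: φ = -47.16472°, λ = -151.59667°
FT-92: φ = -59.39250°, λ = -146.69472°
V-50: φ = -52.98806°, λ = -178.83917°
MET4: φ = -52.42750°, λ = -174.85917°
OBS9: φ = -64.60194°, λ = -176.89472°
GL-21→FT-92: c = 0.219313 rad, d = 1397.29 km
FT-92→V-50: c = 0.327730 rad, d = 2088.03 km
V-50→MET4: c = 0.043203 rad, d = 275.25 km
MET4→OBS9: c = 0.213265 rad, d = 1358.76 km
Total = 1397.29 + 2088.03 + 275.25 + 1358.76 = 5119.33 km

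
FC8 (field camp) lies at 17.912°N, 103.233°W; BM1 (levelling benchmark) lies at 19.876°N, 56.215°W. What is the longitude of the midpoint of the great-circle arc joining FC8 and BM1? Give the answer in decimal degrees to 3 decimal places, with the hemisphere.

79.870°W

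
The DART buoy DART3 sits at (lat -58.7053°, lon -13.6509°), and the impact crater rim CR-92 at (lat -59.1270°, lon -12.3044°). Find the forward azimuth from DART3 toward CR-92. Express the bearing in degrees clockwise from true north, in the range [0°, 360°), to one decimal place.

121.8°

Δλ = 1.3465°
y = sin Δλ · cos φ₂ = 0.012058
x = cos φ₁ sin φ₂ − sin φ₁ cos φ₂ cos Δλ = -0.007481
θ = atan2(y, x) = 121.8163° → 121.8163° (mod 360°)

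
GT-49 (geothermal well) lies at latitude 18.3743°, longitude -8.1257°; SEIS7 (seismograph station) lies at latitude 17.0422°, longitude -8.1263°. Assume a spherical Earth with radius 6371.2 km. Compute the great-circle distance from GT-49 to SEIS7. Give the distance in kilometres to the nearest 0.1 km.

148.1 km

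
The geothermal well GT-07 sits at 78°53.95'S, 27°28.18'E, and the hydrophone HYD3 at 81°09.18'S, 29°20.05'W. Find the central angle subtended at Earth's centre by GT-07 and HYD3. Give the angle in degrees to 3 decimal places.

GT-07: φ = -78.89917°, λ = +27.46967°
HYD3: φ = -81.15300°, λ = -29.33417°
Δφ = -2.2538°,  Δλ = -56.8038°
a = sin²(Δφ/2) + cos φ₁ cos φ₂ sin²(Δλ/2) = 0.007086
c = 2·arcsin(√a) = 0.168559 rad = 9.6577°

9.658°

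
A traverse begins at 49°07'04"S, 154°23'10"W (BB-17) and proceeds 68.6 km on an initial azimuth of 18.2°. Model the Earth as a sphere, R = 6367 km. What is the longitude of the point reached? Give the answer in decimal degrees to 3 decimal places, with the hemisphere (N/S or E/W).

BB-17: φ = -49.11778°, λ = -154.38611°
δ = d/R = 68.6/6367 = 0.010774 rad
φ₂ = arcsin(sin φ₁ cos δ + cos φ₁ sin δ cos θ)
   = arcsin(-0.75606·0.99994 + 0.65451·0.01077·0.94997) = -48.53097°
λ₂ = λ₁ + atan2(sin θ sin δ cos φ₁, cos δ − sin φ₁ sin φ₂) = -154.09495°

154.095°W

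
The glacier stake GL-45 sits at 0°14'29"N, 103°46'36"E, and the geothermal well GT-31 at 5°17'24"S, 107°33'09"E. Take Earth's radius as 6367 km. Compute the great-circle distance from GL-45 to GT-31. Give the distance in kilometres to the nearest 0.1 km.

GL-45: φ = +0.24139°, λ = +103.77667°
GT-31: φ = -5.29000°, λ = +107.55250°
Δφ = -5.5314°,  Δλ = 3.7758°
a = sin²(Δφ/2) + cos φ₁ cos φ₂ sin²(Δλ/2) = 0.003409
c = 2·arcsin(√a) = 0.116839 rad = 6.6944°
d = R·c = 6367 × 0.116839 = 743.9 km

743.9 km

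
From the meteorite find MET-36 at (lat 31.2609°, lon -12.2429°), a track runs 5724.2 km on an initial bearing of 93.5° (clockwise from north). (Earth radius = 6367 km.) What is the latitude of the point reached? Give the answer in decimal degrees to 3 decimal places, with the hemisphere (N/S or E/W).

16.387°N

δ = d/R = 5724.2/6367 = 0.899042 rad
φ₂ = arcsin(sin φ₁ cos δ + cos φ₁ sin δ cos θ)
   = arcsin(0.51894·0.62236 + 0.85481·0.78273·-0.06105) = 16.38666°
λ₂ = λ₁ + atan2(sin θ sin δ cos φ₁, cos δ − sin φ₁ sin φ₂) = 42.28026°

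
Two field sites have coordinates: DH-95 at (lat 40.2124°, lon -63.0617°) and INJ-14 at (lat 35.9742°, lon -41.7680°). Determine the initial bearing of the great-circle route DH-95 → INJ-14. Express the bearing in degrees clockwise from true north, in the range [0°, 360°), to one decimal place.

97.4°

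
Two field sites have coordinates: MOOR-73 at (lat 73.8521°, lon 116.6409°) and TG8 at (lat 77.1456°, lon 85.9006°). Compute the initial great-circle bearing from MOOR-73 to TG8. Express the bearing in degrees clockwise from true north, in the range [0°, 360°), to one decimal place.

Δλ = -30.7403°
y = sin Δλ · cos φ₂ = -0.113717
x = cos φ₁ sin φ₂ − sin φ₁ cos φ₂ cos Δλ = 0.087477
θ = atan2(y, x) = -52.4308° → 307.5692° (mod 360°)

307.6°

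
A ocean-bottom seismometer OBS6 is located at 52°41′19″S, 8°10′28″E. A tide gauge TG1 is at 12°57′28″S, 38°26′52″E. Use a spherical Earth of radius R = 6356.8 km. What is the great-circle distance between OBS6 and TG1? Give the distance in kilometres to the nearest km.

OBS6: φ = -52.68861°, λ = +8.17444°
TG1: φ = -12.95778°, λ = +38.44778°
Δφ = 39.7308°,  Δλ = 30.2733°
a = sin²(Δφ/2) + cos φ₁ cos φ₂ sin²(Δλ/2) = 0.155750
c = 2·arcsin(√a) = 0.811377 rad = 46.4885°
d = R·c = 6356.8 × 0.811377 = 5157.8 km

5158 km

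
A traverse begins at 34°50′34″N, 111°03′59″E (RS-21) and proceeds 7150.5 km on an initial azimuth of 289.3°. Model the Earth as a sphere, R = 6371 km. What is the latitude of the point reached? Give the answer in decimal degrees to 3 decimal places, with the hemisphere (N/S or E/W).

29.482°N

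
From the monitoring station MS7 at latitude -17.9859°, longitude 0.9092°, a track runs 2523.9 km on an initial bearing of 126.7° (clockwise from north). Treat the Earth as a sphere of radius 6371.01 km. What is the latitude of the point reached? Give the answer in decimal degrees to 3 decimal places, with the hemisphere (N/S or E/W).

δ = d/R = 2523.9/6371.01 = 0.396154 rad
φ₂ = arcsin(sin φ₁ cos δ + cos φ₁ sin δ cos θ)
   = arcsin(-0.30878·0.92255 + 0.95113·0.38587·-0.59763) = -30.27869°
λ₂ = λ₁ + atan2(sin θ sin δ cos φ₁, cos δ − sin φ₁ sin φ₂) = 21.90231°

30.279°S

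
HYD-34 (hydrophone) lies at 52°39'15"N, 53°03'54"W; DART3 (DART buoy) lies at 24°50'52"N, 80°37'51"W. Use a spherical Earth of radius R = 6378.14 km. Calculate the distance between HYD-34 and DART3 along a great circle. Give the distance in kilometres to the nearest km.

HYD-34: φ = +52.65417°, λ = -53.06500°
DART3: φ = +24.84778°, λ = -80.63083°
Δφ = -27.8064°,  Δλ = -27.5658°
a = sin²(Δφ/2) + cos φ₁ cos φ₂ sin²(Δλ/2) = 0.088980
c = 2·arcsin(√a) = 0.605813 rad = 34.7105°
d = R·c = 6378.14 × 0.605813 = 3864.0 km

3864 km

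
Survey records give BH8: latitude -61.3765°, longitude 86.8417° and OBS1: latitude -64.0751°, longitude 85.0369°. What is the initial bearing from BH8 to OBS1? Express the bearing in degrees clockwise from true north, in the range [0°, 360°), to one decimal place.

196.2°

Δλ = -1.8048°
y = sin Δλ · cos φ₂ = -0.013769
x = cos φ₁ sin φ₂ − sin φ₁ cos φ₂ cos Δλ = -0.047272
θ = atan2(y, x) = -163.7606° → 196.2394° (mod 360°)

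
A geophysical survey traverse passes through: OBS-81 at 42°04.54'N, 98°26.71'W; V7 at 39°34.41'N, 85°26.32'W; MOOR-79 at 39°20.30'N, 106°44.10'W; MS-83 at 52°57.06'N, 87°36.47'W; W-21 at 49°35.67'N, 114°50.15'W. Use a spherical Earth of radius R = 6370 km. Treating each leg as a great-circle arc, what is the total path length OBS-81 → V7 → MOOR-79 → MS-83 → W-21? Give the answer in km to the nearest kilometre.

OBS-81: φ = +42.07567°, λ = -98.44517°
V7: φ = +39.57350°, λ = -85.43867°
MOOR-79: φ = +39.33833°, λ = -106.73500°
MS-83: φ = +52.95100°, λ = -87.60783°
W-21: φ = +49.59450°, λ = -114.83583°
OBS-81→V7: c = 0.177047 rad, d = 1127.79 km
V7→MOOR-79: c = 0.286344 rad, d = 1824.01 km
MOOR-79→MS-83: c = 0.329563 rad, d = 2099.32 km
MS-83→W-21: c = 0.301101 rad, d = 1918.01 km
Total = 1127.79 + 1824.01 + 2099.32 + 1918.01 = 6969.13 km

6969 km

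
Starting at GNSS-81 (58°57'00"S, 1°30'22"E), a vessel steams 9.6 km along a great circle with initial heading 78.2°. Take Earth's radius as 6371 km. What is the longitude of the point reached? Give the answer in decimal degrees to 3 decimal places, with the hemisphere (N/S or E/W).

1.670°E

GNSS-81: φ = -58.95000°, λ = +1.50611°
δ = d/R = 9.6/6371 = 0.001507 rad
φ₂ = arcsin(sin φ₁ cos δ + cos φ₁ sin δ cos θ)
   = arcsin(-0.85672·1.00000 + 0.51579·0.00151·0.20450) = -58.93224°
λ₂ = λ₁ + atan2(sin θ sin δ cos φ₁, cos δ − sin φ₁ sin φ₂) = 1.66987°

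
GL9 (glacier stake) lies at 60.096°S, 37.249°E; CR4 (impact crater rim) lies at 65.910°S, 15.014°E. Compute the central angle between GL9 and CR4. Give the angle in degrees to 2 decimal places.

11.56°

Δφ = -5.8140°,  Δλ = -22.2350°
a = sin²(Δφ/2) + cos φ₁ cos φ₂ sin²(Δλ/2) = 0.010138
c = 2·arcsin(√a) = 0.201716 rad = 11.5575°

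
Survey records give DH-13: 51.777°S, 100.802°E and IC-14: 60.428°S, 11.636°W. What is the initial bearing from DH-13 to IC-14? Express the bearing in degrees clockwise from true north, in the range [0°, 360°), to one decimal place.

213.6°

Δλ = -112.4380°
y = sin Δλ · cos φ₂ = -0.456154
x = cos φ₁ sin φ₂ − sin φ₁ cos φ₂ cos Δλ = -0.686109
θ = atan2(y, x) = -146.3824° → 213.6176° (mod 360°)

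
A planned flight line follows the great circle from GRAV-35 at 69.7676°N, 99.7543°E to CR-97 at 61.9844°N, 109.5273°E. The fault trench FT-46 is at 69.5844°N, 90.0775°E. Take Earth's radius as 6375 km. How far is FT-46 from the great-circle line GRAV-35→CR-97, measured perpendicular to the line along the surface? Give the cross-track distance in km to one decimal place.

313.2 km

δ₁₃ = central angle GRAV-35→FT-46 = 0.058686 rad  (haversine)
θ₁₃ = bearing GRAV-35→FT-46 = 271.426°,  θ₁₂ = bearing GRAV-35→CR-97 = 148.287°
dₓₜ = R·arcsin(sin δ₁₃ · sin(θ₁₃ − θ₁₂)) = 6375·arcsin(0.05865·sin(123.139°)) = 313.218 km
|dₓₜ| = 313.218 km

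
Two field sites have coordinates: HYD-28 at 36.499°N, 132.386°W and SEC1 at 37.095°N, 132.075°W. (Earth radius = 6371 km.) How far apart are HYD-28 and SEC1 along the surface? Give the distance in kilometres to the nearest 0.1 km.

71.8 km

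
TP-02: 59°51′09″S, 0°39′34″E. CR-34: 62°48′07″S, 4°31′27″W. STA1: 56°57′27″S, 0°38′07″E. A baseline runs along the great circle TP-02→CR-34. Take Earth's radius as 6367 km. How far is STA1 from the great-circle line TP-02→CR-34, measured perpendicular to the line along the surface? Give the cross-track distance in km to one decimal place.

TP-02: φ = -59.85250°, λ = +0.65944°
CR-34: φ = -62.80194°, λ = -4.52417°
STA1: φ = -56.95750°, λ = +0.63528°
δ₁₃ = central angle TP-02→STA1 = 0.050528 rad  (haversine)
θ₁₃ = bearing TP-02→STA1 = 359.739°,  θ₁₂ = bearing TP-02→CR-34 = 217.887°
dₓₜ = R·arcsin(sin δ₁₃ · sin(θ₁₃ − θ₁₂)) = 6367·arcsin(0.05051·sin(141.852°)) = 198.665 km
|dₓₜ| = 198.665 km

198.7 km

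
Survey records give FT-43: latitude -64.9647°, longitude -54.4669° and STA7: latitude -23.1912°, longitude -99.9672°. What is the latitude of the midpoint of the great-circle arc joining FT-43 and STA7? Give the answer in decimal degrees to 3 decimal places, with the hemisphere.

46.058°S

Bx = cos φ₂ cos Δλ = 0.644269,  By = cos φ₂ sin Δλ = -0.655620
φₘ = atan2(sin φ₁ + sin φ₂, √((cos φ₁ + Bx)² + By²)) = -46.05799°
λₘ = λ₁ + atan2(By, cos φ₁ + Bx) = -86.02495°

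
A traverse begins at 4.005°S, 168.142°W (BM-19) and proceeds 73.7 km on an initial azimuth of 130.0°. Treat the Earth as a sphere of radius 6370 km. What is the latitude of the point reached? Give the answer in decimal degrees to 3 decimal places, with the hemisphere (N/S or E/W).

δ = d/R = 73.7/6370 = 0.011570 rad
φ₂ = arcsin(sin φ₁ cos δ + cos φ₁ sin δ cos θ)
   = arcsin(-0.06984·0.99993 + 0.99756·0.01157·-0.64279) = -4.43094°
λ₂ = λ₁ + atan2(sin θ sin δ cos φ₁, cos δ − sin φ₁ sin φ₂) = -167.63267°

4.431°S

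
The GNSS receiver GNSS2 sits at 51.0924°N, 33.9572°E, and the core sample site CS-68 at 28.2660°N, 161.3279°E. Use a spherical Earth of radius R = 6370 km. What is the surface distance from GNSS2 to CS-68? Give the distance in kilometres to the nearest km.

9797 km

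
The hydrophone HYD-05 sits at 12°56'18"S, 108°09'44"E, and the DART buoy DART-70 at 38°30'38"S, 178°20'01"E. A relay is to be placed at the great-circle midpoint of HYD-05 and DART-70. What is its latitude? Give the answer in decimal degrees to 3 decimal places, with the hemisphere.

30.415°S

HYD-05: φ = -12.93833°, λ = +108.16222°
DART-70: φ = -38.51056°, λ = +178.33361°
Bx = cos φ₂ cos Δλ = 0.265428,  By = cos φ₂ sin Δλ = 0.736101
φₘ = atan2(sin φ₁ + sin φ₂, √((cos φ₁ + Bx)² + By²)) = -30.41503°
λₘ = λ₁ + atan2(By, cos φ₁ + Bx) = 138.85604°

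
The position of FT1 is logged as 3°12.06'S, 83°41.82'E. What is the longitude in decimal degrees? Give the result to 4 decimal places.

83.6970°E

83° + 41.82′/60 = 83 + 0.69700 = 83.6970°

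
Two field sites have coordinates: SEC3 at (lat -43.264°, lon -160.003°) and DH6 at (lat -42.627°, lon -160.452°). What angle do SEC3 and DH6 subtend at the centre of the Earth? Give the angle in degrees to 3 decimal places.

Δφ = 0.6370°,  Δλ = -0.4490°
a = sin²(Δφ/2) + cos φ₁ cos φ₂ sin²(Δλ/2) = 0.000039
c = 2·arcsin(√a) = 0.012510 rad = 0.7168°

0.717°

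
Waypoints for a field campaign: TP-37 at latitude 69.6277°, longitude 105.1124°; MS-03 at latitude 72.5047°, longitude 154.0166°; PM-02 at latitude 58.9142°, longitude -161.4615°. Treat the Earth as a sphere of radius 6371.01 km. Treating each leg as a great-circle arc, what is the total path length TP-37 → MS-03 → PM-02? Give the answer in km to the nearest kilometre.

TP-37→MS-03: c = 0.273332 rad, d = 1741.40 km
MS-03→PM-02: c = 0.383264 rad, d = 2441.78 km
Total = 1741.40 + 2441.78 = 4183.18 km

4183 km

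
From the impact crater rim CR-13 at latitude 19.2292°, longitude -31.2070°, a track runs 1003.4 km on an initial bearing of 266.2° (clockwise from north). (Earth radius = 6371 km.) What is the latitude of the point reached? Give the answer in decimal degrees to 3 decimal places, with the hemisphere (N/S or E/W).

18.388°N

δ = d/R = 1003.4/6371 = 0.157495 rad
φ₂ = arcsin(sin φ₁ cos δ + cos φ₁ sin δ cos θ)
   = arcsin(0.32935·0.98762 + 0.94421·0.15684·-0.06627) = 18.38840°
λ₂ = λ₁ + atan2(sin θ sin δ cos φ₁, cos δ − sin φ₁ sin φ₂) = -40.69962°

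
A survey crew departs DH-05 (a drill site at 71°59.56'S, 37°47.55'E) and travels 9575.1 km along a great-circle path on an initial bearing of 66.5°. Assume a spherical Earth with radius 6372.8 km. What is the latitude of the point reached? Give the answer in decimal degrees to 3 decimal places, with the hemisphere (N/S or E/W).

3.329°N

DH-05: φ = -71.99267°, λ = +37.79250°
δ = d/R = 9575.1/6372.8 = 1.502495 rad
φ₂ = arcsin(sin φ₁ cos δ + cos φ₁ sin δ cos θ)
   = arcsin(-0.95102·0.06825 + 0.30914·0.99767·0.39875) = 3.32939°
λ₂ = λ₁ + atan2(sin θ sin δ cos φ₁, cos δ − sin φ₁ sin φ₂) = 104.20767°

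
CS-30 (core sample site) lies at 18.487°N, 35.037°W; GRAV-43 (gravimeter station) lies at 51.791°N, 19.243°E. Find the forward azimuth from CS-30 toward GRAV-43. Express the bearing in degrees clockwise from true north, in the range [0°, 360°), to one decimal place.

38.5°

Δλ = 54.2800°
y = sin Δλ · cos φ₂ = 0.502173
x = cos φ₁ sin φ₂ − sin φ₁ cos φ₂ cos Δλ = 0.630706
θ = atan2(y, x) = 38.5271° → 38.5271° (mod 360°)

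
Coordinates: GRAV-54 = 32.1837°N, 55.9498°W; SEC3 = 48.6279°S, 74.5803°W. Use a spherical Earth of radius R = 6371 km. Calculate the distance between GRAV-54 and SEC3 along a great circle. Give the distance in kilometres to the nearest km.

9175 km

Δφ = -80.8116°,  Δλ = -18.6305°
a = sin²(Δφ/2) + cos φ₁ cos φ₂ sin²(Δλ/2) = 0.434816
c = 2·arcsin(√a) = 1.440056 rad = 82.5091°
d = R·c = 6371 × 1.440056 = 9174.6 km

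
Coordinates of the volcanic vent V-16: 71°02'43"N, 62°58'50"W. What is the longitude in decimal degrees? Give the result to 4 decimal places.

62.9806°W

62° + 58′/60 + 50″/3600 = 62 + 0.96667 + 0.01389 = 62.9806°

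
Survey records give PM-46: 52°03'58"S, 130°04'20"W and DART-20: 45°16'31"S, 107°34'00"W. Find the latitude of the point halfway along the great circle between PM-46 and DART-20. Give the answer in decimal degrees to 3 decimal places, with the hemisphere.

49.219°S

PM-46: φ = -52.06611°, λ = -130.07222°
DART-20: φ = -45.27528°, λ = -107.56667°
Bx = cos φ₂ cos Δλ = 0.650109,  By = cos φ₂ sin Δλ = 0.269358
φₘ = atan2(sin φ₁ + sin φ₂, √((cos φ₁ + Bx)² + By²)) = -49.21896°
λₘ = λ₁ + atan2(By, cos φ₁ + Bx) = -118.05041°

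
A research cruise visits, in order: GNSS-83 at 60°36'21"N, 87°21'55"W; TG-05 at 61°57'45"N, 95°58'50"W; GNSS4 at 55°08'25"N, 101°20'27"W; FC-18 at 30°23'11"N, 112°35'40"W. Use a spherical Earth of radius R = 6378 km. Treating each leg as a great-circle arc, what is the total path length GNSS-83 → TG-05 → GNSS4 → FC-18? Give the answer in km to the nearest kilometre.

4201 km

GNSS-83: φ = +60.60583°, λ = -87.36528°
TG-05: φ = +61.96250°, λ = -95.98056°
GNSS4: φ = +55.14028°, λ = -101.34083°
FC-18: φ = +30.38639°, λ = -112.59444°
GNSS-83→TG-05: c = 0.075959 rad, d = 484.47 km
TG-05→GNSS4: c = 0.128583 rad, d = 820.10 km
GNSS4→FC-18: c = 0.454149 rad, d = 2896.56 km
Total = 484.47 + 820.10 + 2896.56 = 4201.13 km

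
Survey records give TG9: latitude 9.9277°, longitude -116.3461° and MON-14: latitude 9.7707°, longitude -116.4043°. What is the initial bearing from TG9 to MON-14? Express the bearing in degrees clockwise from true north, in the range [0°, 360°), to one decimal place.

200.1°

Δλ = -0.0582°
y = sin Δλ · cos φ₂ = -0.001001
x = cos φ₁ sin φ₂ − sin φ₁ cos φ₂ cos Δλ = -0.002740
θ = atan2(y, x) = -159.9309° → 200.0691° (mod 360°)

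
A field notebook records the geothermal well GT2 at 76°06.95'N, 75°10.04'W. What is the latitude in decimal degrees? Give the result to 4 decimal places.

76° + 6.95′/60 = 76 + 0.11583 = 76.1158°

76.1158°N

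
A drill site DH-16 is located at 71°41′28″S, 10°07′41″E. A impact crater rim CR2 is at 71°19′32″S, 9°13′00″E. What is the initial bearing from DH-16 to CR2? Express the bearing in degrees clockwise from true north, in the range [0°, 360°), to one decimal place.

321.2°

DH-16: φ = -71.69111°, λ = +10.12806°
CR2: φ = -71.32556°, λ = +9.21667°
Δλ = -0.9114°
y = sin Δλ · cos φ₂ = -0.005093
x = cos φ₁ sin φ₂ − sin φ₁ cos φ₂ cos Δλ = 0.006342
θ = atan2(y, x) = -38.7679° → 321.2321° (mod 360°)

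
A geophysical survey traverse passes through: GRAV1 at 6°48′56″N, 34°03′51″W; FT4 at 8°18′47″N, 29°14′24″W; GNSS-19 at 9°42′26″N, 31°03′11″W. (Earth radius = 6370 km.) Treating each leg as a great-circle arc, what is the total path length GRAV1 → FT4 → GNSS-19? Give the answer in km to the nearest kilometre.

GRAV1: φ = +6.81556°, λ = -34.06417°
FT4: φ = +8.31306°, λ = -29.24000°
GNSS-19: φ = +9.70722°, λ = -31.05306°
GRAV1→FT4: c = 0.087459 rad, d = 557.11 km
FT4→GNSS-19: c = 0.039608 rad, d = 252.30 km
Total = 557.11 + 252.30 = 809.41 km

809 km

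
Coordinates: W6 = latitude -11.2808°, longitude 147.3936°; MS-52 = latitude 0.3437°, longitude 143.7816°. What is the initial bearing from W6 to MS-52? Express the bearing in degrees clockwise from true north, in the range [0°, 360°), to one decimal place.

Δλ = -3.6120°
y = sin Δλ · cos φ₂ = -0.062998
x = cos φ₁ sin φ₂ − sin φ₁ cos φ₂ cos Δλ = 0.201108
θ = atan2(y, x) = -17.3935° → 342.6065° (mod 360°)

342.6°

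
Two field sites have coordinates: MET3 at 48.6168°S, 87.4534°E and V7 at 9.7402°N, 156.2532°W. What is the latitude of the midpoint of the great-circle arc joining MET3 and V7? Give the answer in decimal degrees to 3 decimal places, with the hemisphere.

32.514°S

Bx = cos φ₂ cos Δλ = -0.436583,  By = cos φ₂ sin Δλ = 0.883614
φₘ = atan2(sin φ₁ + sin φ₂, √((cos φ₁ + Bx)² + By²)) = -32.51402°
λₘ = λ₁ + atan2(By, cos φ₁ + Bx) = 163.19731°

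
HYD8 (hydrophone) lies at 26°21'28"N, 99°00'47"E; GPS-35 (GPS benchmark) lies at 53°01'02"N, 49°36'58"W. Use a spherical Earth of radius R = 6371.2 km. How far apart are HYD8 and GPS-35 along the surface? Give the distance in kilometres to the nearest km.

10682 km

HYD8: φ = +26.35778°, λ = +99.01306°
GPS-35: φ = +53.01722°, λ = -49.61611°
Δφ = 26.6594°,  Δλ = -148.6292°
a = sin²(Δφ/2) + cos φ₁ cos φ₂ sin²(Δλ/2) = 0.552791
c = 2·arcsin(√a) = 1.676575 rad = 96.0607°
d = R·c = 6371.2 × 1.676575 = 10681.8 km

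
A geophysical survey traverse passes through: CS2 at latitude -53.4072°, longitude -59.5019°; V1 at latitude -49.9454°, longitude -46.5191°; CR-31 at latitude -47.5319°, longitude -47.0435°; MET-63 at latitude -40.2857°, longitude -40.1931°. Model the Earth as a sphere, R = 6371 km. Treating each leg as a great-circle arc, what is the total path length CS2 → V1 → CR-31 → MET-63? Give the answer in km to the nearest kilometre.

CS2→V1: c = 0.152666 rad, d = 972.64 km
V1→CR-31: c = 0.042553 rad, d = 271.11 km
CR-31→MET-63: c = 0.152881 rad, d = 974.01 km
Total = 972.64 + 271.11 + 974.01 = 2217.75 km

2218 km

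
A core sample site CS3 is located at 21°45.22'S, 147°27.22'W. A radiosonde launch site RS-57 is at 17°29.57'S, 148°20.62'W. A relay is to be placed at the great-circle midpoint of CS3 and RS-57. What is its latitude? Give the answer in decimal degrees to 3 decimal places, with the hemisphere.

19.624°S

CS3: φ = -21.75367°, λ = -147.45367°
RS-57: φ = -17.49283°, λ = -148.34367°
Bx = cos φ₂ cos Δλ = 0.953639,  By = cos φ₂ sin Δλ = -0.014814
φₘ = atan2(sin φ₁ + sin φ₂, √((cos φ₁ + Bx)² + By²)) = -19.62380°
λₘ = λ₁ + atan2(By, cos φ₁ + Bx) = -147.90457°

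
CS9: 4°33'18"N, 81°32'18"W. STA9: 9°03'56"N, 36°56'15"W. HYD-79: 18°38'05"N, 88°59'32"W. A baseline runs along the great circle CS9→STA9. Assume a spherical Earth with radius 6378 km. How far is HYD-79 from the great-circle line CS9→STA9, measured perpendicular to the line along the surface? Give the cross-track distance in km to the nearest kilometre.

CS9: φ = +4.55500°, λ = -81.53833°
STA9: φ = +9.06556°, λ = -36.93750°
HYD-79: φ = +18.63472°, λ = -88.99222°
δ₁₃ = central angle CS9→HYD-79 = 0.276649 rad  (haversine)
θ₁₃ = bearing CS9→HYD-79 = 333.252°,  θ₁₂ = bearing CS9→STA9 = 81.694°
dₓₜ = R·arcsin(sin δ₁₃ · sin(θ₁₃ − θ₁₂)) = 6378·arcsin(0.27313·sin(251.558°)) = -1671.659 km
|dₓₜ| = 1671.659 km

1672 km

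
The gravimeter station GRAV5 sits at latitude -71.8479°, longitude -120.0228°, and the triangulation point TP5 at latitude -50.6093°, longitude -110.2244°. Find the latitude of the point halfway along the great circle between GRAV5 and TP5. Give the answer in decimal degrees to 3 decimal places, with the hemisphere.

61.307°S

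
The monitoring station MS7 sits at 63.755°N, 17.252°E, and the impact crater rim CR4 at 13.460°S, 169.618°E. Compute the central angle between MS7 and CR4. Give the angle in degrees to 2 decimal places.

126.14°

Δφ = -77.2150°,  Δλ = 152.3660°
a = sin²(Δφ/2) + cos φ₁ cos φ₂ sin²(Δλ/2) = 0.794888
c = 2·arcsin(√a) = 2.201579 rad = 126.1412°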